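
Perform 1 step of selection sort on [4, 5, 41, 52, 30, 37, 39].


Initial: [4, 5, 41, 52, 30, 37, 39]
Step 1: min=4 at 0
  Swap: [4, 5, 41, 52, 30, 37, 39]

After 1 step: [4, 5, 41, 52, 30, 37, 39]


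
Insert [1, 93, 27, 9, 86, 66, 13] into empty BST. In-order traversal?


Insert 1: root
Insert 93: R from 1
Insert 27: R from 1 -> L from 93
Insert 9: R from 1 -> L from 93 -> L from 27
Insert 86: R from 1 -> L from 93 -> R from 27
Insert 66: R from 1 -> L from 93 -> R from 27 -> L from 86
Insert 13: R from 1 -> L from 93 -> L from 27 -> R from 9

In-order: [1, 9, 13, 27, 66, 86, 93]


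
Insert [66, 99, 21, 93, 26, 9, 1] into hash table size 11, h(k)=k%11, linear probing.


Insert 66: h=0 -> slot 0
Insert 99: h=0, 1 probes -> slot 1
Insert 21: h=10 -> slot 10
Insert 93: h=5 -> slot 5
Insert 26: h=4 -> slot 4
Insert 9: h=9 -> slot 9
Insert 1: h=1, 1 probes -> slot 2

Table: [66, 99, 1, None, 26, 93, None, None, None, 9, 21]


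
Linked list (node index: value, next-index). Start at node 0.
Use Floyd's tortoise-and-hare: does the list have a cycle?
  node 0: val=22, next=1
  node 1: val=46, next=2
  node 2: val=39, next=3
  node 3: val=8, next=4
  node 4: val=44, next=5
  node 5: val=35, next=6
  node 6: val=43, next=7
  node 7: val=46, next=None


Floyd's tortoise (slow, +1) and hare (fast, +2):
  init: slow=0, fast=0
  step 1: slow=1, fast=2
  step 2: slow=2, fast=4
  step 3: slow=3, fast=6
  step 4: fast 6->7->None, no cycle

Cycle: no


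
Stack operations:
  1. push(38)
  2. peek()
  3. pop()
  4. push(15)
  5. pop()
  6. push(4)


push(38) -> [38]
peek()->38
pop()->38, []
push(15) -> [15]
pop()->15, []
push(4) -> [4]

Final stack: [4]


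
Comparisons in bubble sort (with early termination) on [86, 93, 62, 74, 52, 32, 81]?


Algorithm: bubble sort (with early termination)
Input: [86, 93, 62, 74, 52, 32, 81]
Sorted: [32, 52, 62, 74, 81, 86, 93]

21


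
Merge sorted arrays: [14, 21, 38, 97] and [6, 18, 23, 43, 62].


Take 6 from B
Take 14 from A
Take 18 from B
Take 21 from A
Take 23 from B
Take 38 from A
Take 43 from B
Take 62 from B

Merged: [6, 14, 18, 21, 23, 38, 43, 62, 97]


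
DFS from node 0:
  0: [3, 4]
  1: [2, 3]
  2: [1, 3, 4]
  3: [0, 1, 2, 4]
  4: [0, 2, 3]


Visit 0, push [4, 3]
Visit 3, push [4, 2, 1]
Visit 1, push [2]
Visit 2, push [4]
Visit 4, push []

DFS order: [0, 3, 1, 2, 4]


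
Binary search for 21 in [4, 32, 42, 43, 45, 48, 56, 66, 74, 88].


Step 1: lo=0, hi=9, mid=4, val=45
Step 2: lo=0, hi=3, mid=1, val=32
Step 3: lo=0, hi=0, mid=0, val=4

Not found


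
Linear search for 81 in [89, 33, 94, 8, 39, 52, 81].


i=0: 89!=81
i=1: 33!=81
i=2: 94!=81
i=3: 8!=81
i=4: 39!=81
i=5: 52!=81
i=6: 81==81 found!

Found at 6, 7 comps


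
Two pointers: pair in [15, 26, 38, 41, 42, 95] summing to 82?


lo=0(15)+hi=5(95)=110
lo=0(15)+hi=4(42)=57
lo=1(26)+hi=4(42)=68
lo=2(38)+hi=4(42)=80
lo=3(41)+hi=4(42)=83

No pair found


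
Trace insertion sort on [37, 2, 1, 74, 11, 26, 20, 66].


Initial: [37, 2, 1, 74, 11, 26, 20, 66]
Insert 2: [2, 37, 1, 74, 11, 26, 20, 66]
Insert 1: [1, 2, 37, 74, 11, 26, 20, 66]
Insert 74: [1, 2, 37, 74, 11, 26, 20, 66]
Insert 11: [1, 2, 11, 37, 74, 26, 20, 66]
Insert 26: [1, 2, 11, 26, 37, 74, 20, 66]
Insert 20: [1, 2, 11, 20, 26, 37, 74, 66]
Insert 66: [1, 2, 11, 20, 26, 37, 66, 74]

Sorted: [1, 2, 11, 20, 26, 37, 66, 74]


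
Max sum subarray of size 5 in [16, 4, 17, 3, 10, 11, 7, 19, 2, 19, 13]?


[0:5]: 50
[1:6]: 45
[2:7]: 48
[3:8]: 50
[4:9]: 49
[5:10]: 58
[6:11]: 60

Max: 60 at [6:11]


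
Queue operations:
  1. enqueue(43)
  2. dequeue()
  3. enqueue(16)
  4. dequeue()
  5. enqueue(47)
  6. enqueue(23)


enqueue(43) -> [43]
dequeue()->43, []
enqueue(16) -> [16]
dequeue()->16, []
enqueue(47) -> [47]
enqueue(23) -> [47, 23]

Final queue: [47, 23]


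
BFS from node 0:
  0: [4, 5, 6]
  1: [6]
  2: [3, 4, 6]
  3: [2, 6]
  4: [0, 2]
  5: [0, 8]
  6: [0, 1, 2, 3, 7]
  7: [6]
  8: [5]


Visit 0, enqueue [4, 5, 6]
Visit 4, enqueue [2]
Visit 5, enqueue [8]
Visit 6, enqueue [1, 3, 7]
Visit 2, enqueue []
Visit 8, enqueue []
Visit 1, enqueue []
Visit 3, enqueue []
Visit 7, enqueue []

BFS order: [0, 4, 5, 6, 2, 8, 1, 3, 7]


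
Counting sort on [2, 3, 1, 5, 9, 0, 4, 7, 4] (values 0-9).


Input: [2, 3, 1, 5, 9, 0, 4, 7, 4]
Counts: [1, 1, 1, 1, 2, 1, 0, 1, 0, 1]

Sorted: [0, 1, 2, 3, 4, 4, 5, 7, 9]


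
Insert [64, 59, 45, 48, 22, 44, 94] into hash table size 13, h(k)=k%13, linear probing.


Insert 64: h=12 -> slot 12
Insert 59: h=7 -> slot 7
Insert 45: h=6 -> slot 6
Insert 48: h=9 -> slot 9
Insert 22: h=9, 1 probes -> slot 10
Insert 44: h=5 -> slot 5
Insert 94: h=3 -> slot 3

Table: [None, None, None, 94, None, 44, 45, 59, None, 48, 22, None, 64]


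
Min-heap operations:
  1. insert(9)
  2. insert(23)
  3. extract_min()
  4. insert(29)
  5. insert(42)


insert(9) -> [9]
insert(23) -> [9, 23]
extract_min()->9, [23]
insert(29) -> [23, 29]
insert(42) -> [23, 29, 42]

Final heap: [23, 29, 42]


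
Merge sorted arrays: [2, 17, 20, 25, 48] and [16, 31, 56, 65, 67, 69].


Take 2 from A
Take 16 from B
Take 17 from A
Take 20 from A
Take 25 from A
Take 31 from B
Take 48 from A

Merged: [2, 16, 17, 20, 25, 31, 48, 56, 65, 67, 69]


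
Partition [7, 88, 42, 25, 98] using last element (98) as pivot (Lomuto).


Pivot: 98
  7 <= 98: advance i (no swap)
  88 <= 98: advance i (no swap)
  42 <= 98: advance i (no swap)
  25 <= 98: advance i (no swap)
Place pivot at 4: [7, 88, 42, 25, 98]

Partitioned: [7, 88, 42, 25, 98]


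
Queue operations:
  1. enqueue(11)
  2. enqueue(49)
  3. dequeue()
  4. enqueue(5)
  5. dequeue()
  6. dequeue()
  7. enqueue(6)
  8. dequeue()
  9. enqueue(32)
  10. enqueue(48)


enqueue(11) -> [11]
enqueue(49) -> [11, 49]
dequeue()->11, [49]
enqueue(5) -> [49, 5]
dequeue()->49, [5]
dequeue()->5, []
enqueue(6) -> [6]
dequeue()->6, []
enqueue(32) -> [32]
enqueue(48) -> [32, 48]

Final queue: [32, 48]


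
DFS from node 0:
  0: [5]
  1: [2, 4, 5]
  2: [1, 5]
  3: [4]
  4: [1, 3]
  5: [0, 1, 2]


Visit 0, push [5]
Visit 5, push [2, 1]
Visit 1, push [4, 2]
Visit 2, push []
Visit 4, push [3]
Visit 3, push []

DFS order: [0, 5, 1, 2, 4, 3]


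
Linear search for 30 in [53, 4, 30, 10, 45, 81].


i=0: 53!=30
i=1: 4!=30
i=2: 30==30 found!

Found at 2, 3 comps


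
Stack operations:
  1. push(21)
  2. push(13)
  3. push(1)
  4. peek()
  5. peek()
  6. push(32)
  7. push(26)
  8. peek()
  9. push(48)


push(21) -> [21]
push(13) -> [21, 13]
push(1) -> [21, 13, 1]
peek()->1
peek()->1
push(32) -> [21, 13, 1, 32]
push(26) -> [21, 13, 1, 32, 26]
peek()->26
push(48) -> [21, 13, 1, 32, 26, 48]

Final stack: [21, 13, 1, 32, 26, 48]


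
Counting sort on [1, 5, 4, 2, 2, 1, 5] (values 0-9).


Input: [1, 5, 4, 2, 2, 1, 5]
Counts: [0, 2, 2, 0, 1, 2, 0, 0, 0, 0]

Sorted: [1, 1, 2, 2, 4, 5, 5]


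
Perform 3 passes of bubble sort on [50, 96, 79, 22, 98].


Initial: [50, 96, 79, 22, 98]
Pass 1: [50, 79, 22, 96, 98] (2 swaps)
Pass 2: [50, 22, 79, 96, 98] (1 swaps)
Pass 3: [22, 50, 79, 96, 98] (1 swaps)

After 3 passes: [22, 50, 79, 96, 98]


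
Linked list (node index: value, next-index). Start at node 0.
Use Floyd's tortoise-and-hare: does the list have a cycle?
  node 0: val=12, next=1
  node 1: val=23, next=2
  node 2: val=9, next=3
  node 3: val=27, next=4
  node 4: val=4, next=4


Floyd's tortoise (slow, +1) and hare (fast, +2):
  init: slow=0, fast=0
  step 1: slow=1, fast=2
  step 2: slow=2, fast=4
  step 3: slow=3, fast=4
  step 4: slow=4, fast=4
  slow == fast at node 4: cycle detected

Cycle: yes


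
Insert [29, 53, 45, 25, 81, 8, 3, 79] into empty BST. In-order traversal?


Insert 29: root
Insert 53: R from 29
Insert 45: R from 29 -> L from 53
Insert 25: L from 29
Insert 81: R from 29 -> R from 53
Insert 8: L from 29 -> L from 25
Insert 3: L from 29 -> L from 25 -> L from 8
Insert 79: R from 29 -> R from 53 -> L from 81

In-order: [3, 8, 25, 29, 45, 53, 79, 81]


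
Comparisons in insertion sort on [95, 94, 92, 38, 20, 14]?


Algorithm: insertion sort
Input: [95, 94, 92, 38, 20, 14]
Sorted: [14, 20, 38, 92, 94, 95]

15


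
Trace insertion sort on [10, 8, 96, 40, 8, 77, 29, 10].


Initial: [10, 8, 96, 40, 8, 77, 29, 10]
Insert 8: [8, 10, 96, 40, 8, 77, 29, 10]
Insert 96: [8, 10, 96, 40, 8, 77, 29, 10]
Insert 40: [8, 10, 40, 96, 8, 77, 29, 10]
Insert 8: [8, 8, 10, 40, 96, 77, 29, 10]
Insert 77: [8, 8, 10, 40, 77, 96, 29, 10]
Insert 29: [8, 8, 10, 29, 40, 77, 96, 10]
Insert 10: [8, 8, 10, 10, 29, 40, 77, 96]

Sorted: [8, 8, 10, 10, 29, 40, 77, 96]


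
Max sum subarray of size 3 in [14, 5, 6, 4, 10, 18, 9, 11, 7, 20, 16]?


[0:3]: 25
[1:4]: 15
[2:5]: 20
[3:6]: 32
[4:7]: 37
[5:8]: 38
[6:9]: 27
[7:10]: 38
[8:11]: 43

Max: 43 at [8:11]


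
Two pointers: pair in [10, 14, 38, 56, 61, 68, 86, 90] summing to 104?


lo=0(10)+hi=7(90)=100
lo=1(14)+hi=7(90)=104

Yes: 14+90=104


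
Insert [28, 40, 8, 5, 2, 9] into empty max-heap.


Insert 28: [28]
Insert 40: [40, 28]
Insert 8: [40, 28, 8]
Insert 5: [40, 28, 8, 5]
Insert 2: [40, 28, 8, 5, 2]
Insert 9: [40, 28, 9, 5, 2, 8]

Final heap: [40, 28, 9, 5, 2, 8]


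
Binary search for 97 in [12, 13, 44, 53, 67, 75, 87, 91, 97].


Step 1: lo=0, hi=8, mid=4, val=67
Step 2: lo=5, hi=8, mid=6, val=87
Step 3: lo=7, hi=8, mid=7, val=91
Step 4: lo=8, hi=8, mid=8, val=97

Found at index 8


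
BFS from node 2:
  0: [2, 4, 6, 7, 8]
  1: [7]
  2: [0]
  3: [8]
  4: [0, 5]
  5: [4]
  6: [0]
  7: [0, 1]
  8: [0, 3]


Visit 2, enqueue [0]
Visit 0, enqueue [4, 6, 7, 8]
Visit 4, enqueue [5]
Visit 6, enqueue []
Visit 7, enqueue [1]
Visit 8, enqueue [3]
Visit 5, enqueue []
Visit 1, enqueue []
Visit 3, enqueue []

BFS order: [2, 0, 4, 6, 7, 8, 5, 1, 3]


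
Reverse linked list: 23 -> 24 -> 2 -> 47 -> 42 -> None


Step 1: curr=23, set curr.next=prev(None) | reversed so far: 23
Step 2: curr=24, set curr.next=prev(23) | reversed so far: 24 -> 23
Step 3: curr=2, set curr.next=prev(24) | reversed so far: 2 -> 24 -> 23
Step 4: curr=47, set curr.next=prev(2) | reversed so far: 47 -> 2 -> 24 -> 23
Step 5: curr=42, set curr.next=prev(47) | reversed so far: 42 -> 47 -> 2 -> 24 -> 23

42 -> 47 -> 2 -> 24 -> 23 -> None


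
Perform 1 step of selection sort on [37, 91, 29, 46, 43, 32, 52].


Initial: [37, 91, 29, 46, 43, 32, 52]
Step 1: min=29 at 2
  Swap: [29, 91, 37, 46, 43, 32, 52]

After 1 step: [29, 91, 37, 46, 43, 32, 52]


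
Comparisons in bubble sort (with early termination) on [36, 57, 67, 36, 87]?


Algorithm: bubble sort (with early termination)
Input: [36, 57, 67, 36, 87]
Sorted: [36, 36, 57, 67, 87]

9


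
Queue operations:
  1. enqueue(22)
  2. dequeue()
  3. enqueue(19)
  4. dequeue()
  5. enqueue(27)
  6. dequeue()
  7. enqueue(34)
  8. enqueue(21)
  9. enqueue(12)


enqueue(22) -> [22]
dequeue()->22, []
enqueue(19) -> [19]
dequeue()->19, []
enqueue(27) -> [27]
dequeue()->27, []
enqueue(34) -> [34]
enqueue(21) -> [34, 21]
enqueue(12) -> [34, 21, 12]

Final queue: [34, 21, 12]


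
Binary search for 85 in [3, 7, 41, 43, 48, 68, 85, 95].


Step 1: lo=0, hi=7, mid=3, val=43
Step 2: lo=4, hi=7, mid=5, val=68
Step 3: lo=6, hi=7, mid=6, val=85

Found at index 6


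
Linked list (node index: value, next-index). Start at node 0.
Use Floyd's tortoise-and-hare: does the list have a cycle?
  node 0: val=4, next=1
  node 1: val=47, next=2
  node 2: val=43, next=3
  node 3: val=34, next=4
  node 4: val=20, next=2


Floyd's tortoise (slow, +1) and hare (fast, +2):
  init: slow=0, fast=0
  step 1: slow=1, fast=2
  step 2: slow=2, fast=4
  step 3: slow=3, fast=3
  slow == fast at node 3: cycle detected

Cycle: yes


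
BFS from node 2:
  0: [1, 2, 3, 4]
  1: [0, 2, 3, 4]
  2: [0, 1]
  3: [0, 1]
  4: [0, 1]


Visit 2, enqueue [0, 1]
Visit 0, enqueue [3, 4]
Visit 1, enqueue []
Visit 3, enqueue []
Visit 4, enqueue []

BFS order: [2, 0, 1, 3, 4]


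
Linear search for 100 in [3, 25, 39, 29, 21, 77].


i=0: 3!=100
i=1: 25!=100
i=2: 39!=100
i=3: 29!=100
i=4: 21!=100
i=5: 77!=100

Not found, 6 comps


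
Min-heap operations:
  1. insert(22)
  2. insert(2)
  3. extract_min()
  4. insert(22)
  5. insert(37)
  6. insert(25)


insert(22) -> [22]
insert(2) -> [2, 22]
extract_min()->2, [22]
insert(22) -> [22, 22]
insert(37) -> [22, 22, 37]
insert(25) -> [22, 22, 37, 25]

Final heap: [22, 22, 37, 25]


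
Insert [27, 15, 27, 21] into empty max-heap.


Insert 27: [27]
Insert 15: [27, 15]
Insert 27: [27, 15, 27]
Insert 21: [27, 21, 27, 15]

Final heap: [27, 21, 27, 15]


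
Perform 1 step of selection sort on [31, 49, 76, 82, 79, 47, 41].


Initial: [31, 49, 76, 82, 79, 47, 41]
Step 1: min=31 at 0
  Swap: [31, 49, 76, 82, 79, 47, 41]

After 1 step: [31, 49, 76, 82, 79, 47, 41]


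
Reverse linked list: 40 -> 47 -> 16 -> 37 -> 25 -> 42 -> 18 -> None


Step 1: curr=40, set curr.next=prev(None) | reversed so far: 40
Step 2: curr=47, set curr.next=prev(40) | reversed so far: 47 -> 40
Step 3: curr=16, set curr.next=prev(47) | reversed so far: 16 -> 47 -> 40
Step 4: curr=37, set curr.next=prev(16) | reversed so far: 37 -> 16 -> 47 -> 40
Step 5: curr=25, set curr.next=prev(37) | reversed so far: 25 -> 37 -> 16 -> 47 -> 40
Step 6: curr=42, set curr.next=prev(25) | reversed so far: 42 -> 25 -> 37 -> 16 -> 47 -> 40
Step 7: curr=18, set curr.next=prev(42) | reversed so far: 18 -> 42 -> 25 -> 37 -> 16 -> 47 -> 40

18 -> 42 -> 25 -> 37 -> 16 -> 47 -> 40 -> None


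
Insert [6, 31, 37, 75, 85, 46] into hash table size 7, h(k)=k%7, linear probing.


Insert 6: h=6 -> slot 6
Insert 31: h=3 -> slot 3
Insert 37: h=2 -> slot 2
Insert 75: h=5 -> slot 5
Insert 85: h=1 -> slot 1
Insert 46: h=4 -> slot 4

Table: [None, 85, 37, 31, 46, 75, 6]


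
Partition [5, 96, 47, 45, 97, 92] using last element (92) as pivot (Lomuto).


Pivot: 92
  5 <= 92: advance i (no swap)
  47 <= 92: swap -> [5, 47, 96, 45, 97, 92]
  45 <= 92: swap -> [5, 47, 45, 96, 97, 92]
Place pivot at 3: [5, 47, 45, 92, 97, 96]

Partitioned: [5, 47, 45, 92, 97, 96]


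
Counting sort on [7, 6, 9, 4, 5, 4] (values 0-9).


Input: [7, 6, 9, 4, 5, 4]
Counts: [0, 0, 0, 0, 2, 1, 1, 1, 0, 1]

Sorted: [4, 4, 5, 6, 7, 9]


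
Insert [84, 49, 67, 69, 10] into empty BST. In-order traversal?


Insert 84: root
Insert 49: L from 84
Insert 67: L from 84 -> R from 49
Insert 69: L from 84 -> R from 49 -> R from 67
Insert 10: L from 84 -> L from 49

In-order: [10, 49, 67, 69, 84]


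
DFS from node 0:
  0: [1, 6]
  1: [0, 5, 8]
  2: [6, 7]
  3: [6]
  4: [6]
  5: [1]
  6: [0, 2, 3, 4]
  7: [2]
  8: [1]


Visit 0, push [6, 1]
Visit 1, push [8, 5]
Visit 5, push []
Visit 8, push []
Visit 6, push [4, 3, 2]
Visit 2, push [7]
Visit 7, push []
Visit 3, push []
Visit 4, push []

DFS order: [0, 1, 5, 8, 6, 2, 7, 3, 4]


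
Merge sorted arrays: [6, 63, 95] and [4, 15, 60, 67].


Take 4 from B
Take 6 from A
Take 15 from B
Take 60 from B
Take 63 from A
Take 67 from B

Merged: [4, 6, 15, 60, 63, 67, 95]


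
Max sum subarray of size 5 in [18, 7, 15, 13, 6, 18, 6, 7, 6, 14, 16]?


[0:5]: 59
[1:6]: 59
[2:7]: 58
[3:8]: 50
[4:9]: 43
[5:10]: 51
[6:11]: 49

Max: 59 at [0:5]


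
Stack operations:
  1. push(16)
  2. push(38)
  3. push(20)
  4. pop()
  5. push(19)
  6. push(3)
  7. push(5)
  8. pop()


push(16) -> [16]
push(38) -> [16, 38]
push(20) -> [16, 38, 20]
pop()->20, [16, 38]
push(19) -> [16, 38, 19]
push(3) -> [16, 38, 19, 3]
push(5) -> [16, 38, 19, 3, 5]
pop()->5, [16, 38, 19, 3]

Final stack: [16, 38, 19, 3]


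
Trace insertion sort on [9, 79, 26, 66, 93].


Initial: [9, 79, 26, 66, 93]
Insert 79: [9, 79, 26, 66, 93]
Insert 26: [9, 26, 79, 66, 93]
Insert 66: [9, 26, 66, 79, 93]
Insert 93: [9, 26, 66, 79, 93]

Sorted: [9, 26, 66, 79, 93]


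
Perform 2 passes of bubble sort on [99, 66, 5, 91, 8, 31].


Initial: [99, 66, 5, 91, 8, 31]
Pass 1: [66, 5, 91, 8, 31, 99] (5 swaps)
Pass 2: [5, 66, 8, 31, 91, 99] (3 swaps)

After 2 passes: [5, 66, 8, 31, 91, 99]


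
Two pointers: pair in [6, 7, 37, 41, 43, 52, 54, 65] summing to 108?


lo=0(6)+hi=7(65)=71
lo=1(7)+hi=7(65)=72
lo=2(37)+hi=7(65)=102
lo=3(41)+hi=7(65)=106
lo=4(43)+hi=7(65)=108

Yes: 43+65=108


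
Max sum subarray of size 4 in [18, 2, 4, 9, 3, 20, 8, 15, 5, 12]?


[0:4]: 33
[1:5]: 18
[2:6]: 36
[3:7]: 40
[4:8]: 46
[5:9]: 48
[6:10]: 40

Max: 48 at [5:9]


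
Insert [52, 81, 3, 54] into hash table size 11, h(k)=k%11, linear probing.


Insert 52: h=8 -> slot 8
Insert 81: h=4 -> slot 4
Insert 3: h=3 -> slot 3
Insert 54: h=10 -> slot 10

Table: [None, None, None, 3, 81, None, None, None, 52, None, 54]


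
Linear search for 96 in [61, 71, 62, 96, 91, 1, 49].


i=0: 61!=96
i=1: 71!=96
i=2: 62!=96
i=3: 96==96 found!

Found at 3, 4 comps


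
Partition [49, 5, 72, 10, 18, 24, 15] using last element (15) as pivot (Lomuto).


Pivot: 15
  5 <= 15: swap -> [5, 49, 72, 10, 18, 24, 15]
  10 <= 15: swap -> [5, 10, 72, 49, 18, 24, 15]
Place pivot at 2: [5, 10, 15, 49, 18, 24, 72]

Partitioned: [5, 10, 15, 49, 18, 24, 72]


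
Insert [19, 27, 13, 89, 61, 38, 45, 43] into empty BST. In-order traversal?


Insert 19: root
Insert 27: R from 19
Insert 13: L from 19
Insert 89: R from 19 -> R from 27
Insert 61: R from 19 -> R from 27 -> L from 89
Insert 38: R from 19 -> R from 27 -> L from 89 -> L from 61
Insert 45: R from 19 -> R from 27 -> L from 89 -> L from 61 -> R from 38
Insert 43: R from 19 -> R from 27 -> L from 89 -> L from 61 -> R from 38 -> L from 45

In-order: [13, 19, 27, 38, 43, 45, 61, 89]


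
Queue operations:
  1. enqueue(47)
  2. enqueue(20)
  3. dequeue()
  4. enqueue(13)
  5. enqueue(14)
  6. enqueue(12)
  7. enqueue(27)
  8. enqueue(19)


enqueue(47) -> [47]
enqueue(20) -> [47, 20]
dequeue()->47, [20]
enqueue(13) -> [20, 13]
enqueue(14) -> [20, 13, 14]
enqueue(12) -> [20, 13, 14, 12]
enqueue(27) -> [20, 13, 14, 12, 27]
enqueue(19) -> [20, 13, 14, 12, 27, 19]

Final queue: [20, 13, 14, 12, 27, 19]


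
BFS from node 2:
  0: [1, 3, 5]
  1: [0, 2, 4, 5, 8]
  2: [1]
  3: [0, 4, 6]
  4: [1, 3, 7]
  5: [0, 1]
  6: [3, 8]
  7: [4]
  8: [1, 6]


Visit 2, enqueue [1]
Visit 1, enqueue [0, 4, 5, 8]
Visit 0, enqueue [3]
Visit 4, enqueue [7]
Visit 5, enqueue []
Visit 8, enqueue [6]
Visit 3, enqueue []
Visit 7, enqueue []
Visit 6, enqueue []

BFS order: [2, 1, 0, 4, 5, 8, 3, 7, 6]


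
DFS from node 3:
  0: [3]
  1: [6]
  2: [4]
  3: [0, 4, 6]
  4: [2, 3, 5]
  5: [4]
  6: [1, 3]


Visit 3, push [6, 4, 0]
Visit 0, push []
Visit 4, push [5, 2]
Visit 2, push []
Visit 5, push []
Visit 6, push [1]
Visit 1, push []

DFS order: [3, 0, 4, 2, 5, 6, 1]


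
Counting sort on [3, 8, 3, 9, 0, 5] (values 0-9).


Input: [3, 8, 3, 9, 0, 5]
Counts: [1, 0, 0, 2, 0, 1, 0, 0, 1, 1]

Sorted: [0, 3, 3, 5, 8, 9]


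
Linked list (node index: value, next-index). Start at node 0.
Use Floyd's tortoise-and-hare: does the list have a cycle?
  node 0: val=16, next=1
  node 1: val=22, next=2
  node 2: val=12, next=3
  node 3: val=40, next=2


Floyd's tortoise (slow, +1) and hare (fast, +2):
  init: slow=0, fast=0
  step 1: slow=1, fast=2
  step 2: slow=2, fast=2
  slow == fast at node 2: cycle detected

Cycle: yes


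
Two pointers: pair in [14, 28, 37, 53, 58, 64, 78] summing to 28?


lo=0(14)+hi=6(78)=92
lo=0(14)+hi=5(64)=78
lo=0(14)+hi=4(58)=72
lo=0(14)+hi=3(53)=67
lo=0(14)+hi=2(37)=51
lo=0(14)+hi=1(28)=42

No pair found


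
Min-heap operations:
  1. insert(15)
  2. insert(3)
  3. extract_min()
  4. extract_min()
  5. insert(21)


insert(15) -> [15]
insert(3) -> [3, 15]
extract_min()->3, [15]
extract_min()->15, []
insert(21) -> [21]

Final heap: [21]


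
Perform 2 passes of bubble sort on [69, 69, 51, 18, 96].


Initial: [69, 69, 51, 18, 96]
Pass 1: [69, 51, 18, 69, 96] (2 swaps)
Pass 2: [51, 18, 69, 69, 96] (2 swaps)

After 2 passes: [51, 18, 69, 69, 96]


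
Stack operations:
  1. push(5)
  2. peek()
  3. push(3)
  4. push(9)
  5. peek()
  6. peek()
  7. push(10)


push(5) -> [5]
peek()->5
push(3) -> [5, 3]
push(9) -> [5, 3, 9]
peek()->9
peek()->9
push(10) -> [5, 3, 9, 10]

Final stack: [5, 3, 9, 10]


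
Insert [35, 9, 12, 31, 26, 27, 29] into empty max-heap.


Insert 35: [35]
Insert 9: [35, 9]
Insert 12: [35, 9, 12]
Insert 31: [35, 31, 12, 9]
Insert 26: [35, 31, 12, 9, 26]
Insert 27: [35, 31, 27, 9, 26, 12]
Insert 29: [35, 31, 29, 9, 26, 12, 27]

Final heap: [35, 31, 29, 9, 26, 12, 27]


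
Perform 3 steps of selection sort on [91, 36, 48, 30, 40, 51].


Initial: [91, 36, 48, 30, 40, 51]
Step 1: min=30 at 3
  Swap: [30, 36, 48, 91, 40, 51]
Step 2: min=36 at 1
  Swap: [30, 36, 48, 91, 40, 51]
Step 3: min=40 at 4
  Swap: [30, 36, 40, 91, 48, 51]

After 3 steps: [30, 36, 40, 91, 48, 51]


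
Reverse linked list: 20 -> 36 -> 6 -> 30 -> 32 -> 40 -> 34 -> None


Step 1: curr=20, set curr.next=prev(None) | reversed so far: 20
Step 2: curr=36, set curr.next=prev(20) | reversed so far: 36 -> 20
Step 3: curr=6, set curr.next=prev(36) | reversed so far: 6 -> 36 -> 20
Step 4: curr=30, set curr.next=prev(6) | reversed so far: 30 -> 6 -> 36 -> 20
Step 5: curr=32, set curr.next=prev(30) | reversed so far: 32 -> 30 -> 6 -> 36 -> 20
Step 6: curr=40, set curr.next=prev(32) | reversed so far: 40 -> 32 -> 30 -> 6 -> 36 -> 20
Step 7: curr=34, set curr.next=prev(40) | reversed so far: 34 -> 40 -> 32 -> 30 -> 6 -> 36 -> 20

34 -> 40 -> 32 -> 30 -> 6 -> 36 -> 20 -> None


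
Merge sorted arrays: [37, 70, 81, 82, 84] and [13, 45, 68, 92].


Take 13 from B
Take 37 from A
Take 45 from B
Take 68 from B
Take 70 from A
Take 81 from A
Take 82 from A
Take 84 from A

Merged: [13, 37, 45, 68, 70, 81, 82, 84, 92]


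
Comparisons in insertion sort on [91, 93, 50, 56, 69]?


Algorithm: insertion sort
Input: [91, 93, 50, 56, 69]
Sorted: [50, 56, 69, 91, 93]

9


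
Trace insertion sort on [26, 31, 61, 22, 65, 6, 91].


Initial: [26, 31, 61, 22, 65, 6, 91]
Insert 31: [26, 31, 61, 22, 65, 6, 91]
Insert 61: [26, 31, 61, 22, 65, 6, 91]
Insert 22: [22, 26, 31, 61, 65, 6, 91]
Insert 65: [22, 26, 31, 61, 65, 6, 91]
Insert 6: [6, 22, 26, 31, 61, 65, 91]
Insert 91: [6, 22, 26, 31, 61, 65, 91]

Sorted: [6, 22, 26, 31, 61, 65, 91]


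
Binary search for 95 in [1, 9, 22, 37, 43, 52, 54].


Step 1: lo=0, hi=6, mid=3, val=37
Step 2: lo=4, hi=6, mid=5, val=52
Step 3: lo=6, hi=6, mid=6, val=54

Not found


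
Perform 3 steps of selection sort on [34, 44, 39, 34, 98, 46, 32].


Initial: [34, 44, 39, 34, 98, 46, 32]
Step 1: min=32 at 6
  Swap: [32, 44, 39, 34, 98, 46, 34]
Step 2: min=34 at 3
  Swap: [32, 34, 39, 44, 98, 46, 34]
Step 3: min=34 at 6
  Swap: [32, 34, 34, 44, 98, 46, 39]

After 3 steps: [32, 34, 34, 44, 98, 46, 39]


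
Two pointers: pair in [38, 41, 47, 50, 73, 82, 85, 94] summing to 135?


lo=0(38)+hi=7(94)=132
lo=1(41)+hi=7(94)=135

Yes: 41+94=135


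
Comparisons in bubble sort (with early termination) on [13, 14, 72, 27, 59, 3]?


Algorithm: bubble sort (with early termination)
Input: [13, 14, 72, 27, 59, 3]
Sorted: [3, 13, 14, 27, 59, 72]

15


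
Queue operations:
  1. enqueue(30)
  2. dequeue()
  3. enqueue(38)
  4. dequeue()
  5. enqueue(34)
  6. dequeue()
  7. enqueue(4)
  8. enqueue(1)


enqueue(30) -> [30]
dequeue()->30, []
enqueue(38) -> [38]
dequeue()->38, []
enqueue(34) -> [34]
dequeue()->34, []
enqueue(4) -> [4]
enqueue(1) -> [4, 1]

Final queue: [4, 1]


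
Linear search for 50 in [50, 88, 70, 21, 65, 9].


i=0: 50==50 found!

Found at 0, 1 comps


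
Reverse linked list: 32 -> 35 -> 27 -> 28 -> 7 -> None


Step 1: curr=32, set curr.next=prev(None) | reversed so far: 32
Step 2: curr=35, set curr.next=prev(32) | reversed so far: 35 -> 32
Step 3: curr=27, set curr.next=prev(35) | reversed so far: 27 -> 35 -> 32
Step 4: curr=28, set curr.next=prev(27) | reversed so far: 28 -> 27 -> 35 -> 32
Step 5: curr=7, set curr.next=prev(28) | reversed so far: 7 -> 28 -> 27 -> 35 -> 32

7 -> 28 -> 27 -> 35 -> 32 -> None


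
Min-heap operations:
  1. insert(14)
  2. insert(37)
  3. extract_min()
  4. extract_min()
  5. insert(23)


insert(14) -> [14]
insert(37) -> [14, 37]
extract_min()->14, [37]
extract_min()->37, []
insert(23) -> [23]

Final heap: [23]


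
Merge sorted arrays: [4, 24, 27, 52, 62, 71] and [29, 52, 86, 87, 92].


Take 4 from A
Take 24 from A
Take 27 from A
Take 29 from B
Take 52 from A
Take 52 from B
Take 62 from A
Take 71 from A

Merged: [4, 24, 27, 29, 52, 52, 62, 71, 86, 87, 92]


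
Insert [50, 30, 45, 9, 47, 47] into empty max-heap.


Insert 50: [50]
Insert 30: [50, 30]
Insert 45: [50, 30, 45]
Insert 9: [50, 30, 45, 9]
Insert 47: [50, 47, 45, 9, 30]
Insert 47: [50, 47, 47, 9, 30, 45]

Final heap: [50, 47, 47, 9, 30, 45]


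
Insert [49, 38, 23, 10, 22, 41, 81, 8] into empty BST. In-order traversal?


Insert 49: root
Insert 38: L from 49
Insert 23: L from 49 -> L from 38
Insert 10: L from 49 -> L from 38 -> L from 23
Insert 22: L from 49 -> L from 38 -> L from 23 -> R from 10
Insert 41: L from 49 -> R from 38
Insert 81: R from 49
Insert 8: L from 49 -> L from 38 -> L from 23 -> L from 10

In-order: [8, 10, 22, 23, 38, 41, 49, 81]


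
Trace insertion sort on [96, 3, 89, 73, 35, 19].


Initial: [96, 3, 89, 73, 35, 19]
Insert 3: [3, 96, 89, 73, 35, 19]
Insert 89: [3, 89, 96, 73, 35, 19]
Insert 73: [3, 73, 89, 96, 35, 19]
Insert 35: [3, 35, 73, 89, 96, 19]
Insert 19: [3, 19, 35, 73, 89, 96]

Sorted: [3, 19, 35, 73, 89, 96]


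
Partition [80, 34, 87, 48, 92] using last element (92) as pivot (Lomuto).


Pivot: 92
  80 <= 92: advance i (no swap)
  34 <= 92: advance i (no swap)
  87 <= 92: advance i (no swap)
  48 <= 92: advance i (no swap)
Place pivot at 4: [80, 34, 87, 48, 92]

Partitioned: [80, 34, 87, 48, 92]


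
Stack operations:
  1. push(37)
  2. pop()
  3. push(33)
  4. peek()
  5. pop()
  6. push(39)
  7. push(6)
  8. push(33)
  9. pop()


push(37) -> [37]
pop()->37, []
push(33) -> [33]
peek()->33
pop()->33, []
push(39) -> [39]
push(6) -> [39, 6]
push(33) -> [39, 6, 33]
pop()->33, [39, 6]

Final stack: [39, 6]


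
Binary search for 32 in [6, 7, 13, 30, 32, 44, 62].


Step 1: lo=0, hi=6, mid=3, val=30
Step 2: lo=4, hi=6, mid=5, val=44
Step 3: lo=4, hi=4, mid=4, val=32

Found at index 4


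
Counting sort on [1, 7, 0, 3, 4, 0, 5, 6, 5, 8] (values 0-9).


Input: [1, 7, 0, 3, 4, 0, 5, 6, 5, 8]
Counts: [2, 1, 0, 1, 1, 2, 1, 1, 1, 0]

Sorted: [0, 0, 1, 3, 4, 5, 5, 6, 7, 8]


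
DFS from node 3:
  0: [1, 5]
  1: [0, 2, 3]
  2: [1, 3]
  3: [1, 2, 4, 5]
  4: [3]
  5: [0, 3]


Visit 3, push [5, 4, 2, 1]
Visit 1, push [2, 0]
Visit 0, push [5]
Visit 5, push []
Visit 2, push []
Visit 4, push []

DFS order: [3, 1, 0, 5, 2, 4]


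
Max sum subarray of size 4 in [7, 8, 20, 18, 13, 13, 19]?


[0:4]: 53
[1:5]: 59
[2:6]: 64
[3:7]: 63

Max: 64 at [2:6]


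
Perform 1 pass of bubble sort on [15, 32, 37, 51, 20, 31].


Initial: [15, 32, 37, 51, 20, 31]
Pass 1: [15, 32, 37, 20, 31, 51] (2 swaps)

After 1 pass: [15, 32, 37, 20, 31, 51]


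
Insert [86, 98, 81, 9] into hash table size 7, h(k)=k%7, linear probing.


Insert 86: h=2 -> slot 2
Insert 98: h=0 -> slot 0
Insert 81: h=4 -> slot 4
Insert 9: h=2, 1 probes -> slot 3

Table: [98, None, 86, 9, 81, None, None]


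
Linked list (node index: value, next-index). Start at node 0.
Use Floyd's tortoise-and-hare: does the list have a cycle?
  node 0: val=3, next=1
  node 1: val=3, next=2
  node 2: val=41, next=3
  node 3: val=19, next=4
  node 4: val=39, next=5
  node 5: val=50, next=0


Floyd's tortoise (slow, +1) and hare (fast, +2):
  init: slow=0, fast=0
  step 1: slow=1, fast=2
  step 2: slow=2, fast=4
  step 3: slow=3, fast=0
  step 4: slow=4, fast=2
  step 5: slow=5, fast=4
  step 6: slow=0, fast=0
  slow == fast at node 0: cycle detected

Cycle: yes


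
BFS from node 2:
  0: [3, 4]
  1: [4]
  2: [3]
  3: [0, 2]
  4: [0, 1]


Visit 2, enqueue [3]
Visit 3, enqueue [0]
Visit 0, enqueue [4]
Visit 4, enqueue [1]
Visit 1, enqueue []

BFS order: [2, 3, 0, 4, 1]


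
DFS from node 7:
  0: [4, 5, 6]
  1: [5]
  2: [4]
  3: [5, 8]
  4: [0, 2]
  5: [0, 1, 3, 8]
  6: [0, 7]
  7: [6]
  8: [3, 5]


Visit 7, push [6]
Visit 6, push [0]
Visit 0, push [5, 4]
Visit 4, push [2]
Visit 2, push []
Visit 5, push [8, 3, 1]
Visit 1, push []
Visit 3, push [8]
Visit 8, push []

DFS order: [7, 6, 0, 4, 2, 5, 1, 3, 8]


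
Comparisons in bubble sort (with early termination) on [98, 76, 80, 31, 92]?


Algorithm: bubble sort (with early termination)
Input: [98, 76, 80, 31, 92]
Sorted: [31, 76, 80, 92, 98]

10


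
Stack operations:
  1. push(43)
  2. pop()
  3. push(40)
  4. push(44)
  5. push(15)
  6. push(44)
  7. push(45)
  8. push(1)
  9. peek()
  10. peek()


push(43) -> [43]
pop()->43, []
push(40) -> [40]
push(44) -> [40, 44]
push(15) -> [40, 44, 15]
push(44) -> [40, 44, 15, 44]
push(45) -> [40, 44, 15, 44, 45]
push(1) -> [40, 44, 15, 44, 45, 1]
peek()->1
peek()->1

Final stack: [40, 44, 15, 44, 45, 1]


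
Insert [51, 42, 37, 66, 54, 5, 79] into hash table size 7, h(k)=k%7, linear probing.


Insert 51: h=2 -> slot 2
Insert 42: h=0 -> slot 0
Insert 37: h=2, 1 probes -> slot 3
Insert 66: h=3, 1 probes -> slot 4
Insert 54: h=5 -> slot 5
Insert 5: h=5, 1 probes -> slot 6
Insert 79: h=2, 6 probes -> slot 1

Table: [42, 79, 51, 37, 66, 54, 5]


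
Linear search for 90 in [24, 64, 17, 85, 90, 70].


i=0: 24!=90
i=1: 64!=90
i=2: 17!=90
i=3: 85!=90
i=4: 90==90 found!

Found at 4, 5 comps


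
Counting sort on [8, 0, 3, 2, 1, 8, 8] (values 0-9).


Input: [8, 0, 3, 2, 1, 8, 8]
Counts: [1, 1, 1, 1, 0, 0, 0, 0, 3, 0]

Sorted: [0, 1, 2, 3, 8, 8, 8]


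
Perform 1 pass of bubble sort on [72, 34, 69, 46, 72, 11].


Initial: [72, 34, 69, 46, 72, 11]
Pass 1: [34, 69, 46, 72, 11, 72] (4 swaps)

After 1 pass: [34, 69, 46, 72, 11, 72]


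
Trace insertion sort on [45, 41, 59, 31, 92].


Initial: [45, 41, 59, 31, 92]
Insert 41: [41, 45, 59, 31, 92]
Insert 59: [41, 45, 59, 31, 92]
Insert 31: [31, 41, 45, 59, 92]
Insert 92: [31, 41, 45, 59, 92]

Sorted: [31, 41, 45, 59, 92]


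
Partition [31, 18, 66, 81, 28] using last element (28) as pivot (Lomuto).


Pivot: 28
  18 <= 28: swap -> [18, 31, 66, 81, 28]
Place pivot at 1: [18, 28, 66, 81, 31]

Partitioned: [18, 28, 66, 81, 31]


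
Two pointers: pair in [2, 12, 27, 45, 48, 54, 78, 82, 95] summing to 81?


lo=0(2)+hi=8(95)=97
lo=0(2)+hi=7(82)=84
lo=0(2)+hi=6(78)=80
lo=1(12)+hi=6(78)=90
lo=1(12)+hi=5(54)=66
lo=2(27)+hi=5(54)=81

Yes: 27+54=81


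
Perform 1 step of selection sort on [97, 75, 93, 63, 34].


Initial: [97, 75, 93, 63, 34]
Step 1: min=34 at 4
  Swap: [34, 75, 93, 63, 97]

After 1 step: [34, 75, 93, 63, 97]


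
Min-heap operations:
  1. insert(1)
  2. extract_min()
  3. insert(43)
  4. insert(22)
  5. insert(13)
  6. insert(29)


insert(1) -> [1]
extract_min()->1, []
insert(43) -> [43]
insert(22) -> [22, 43]
insert(13) -> [13, 43, 22]
insert(29) -> [13, 29, 22, 43]

Final heap: [13, 29, 22, 43]


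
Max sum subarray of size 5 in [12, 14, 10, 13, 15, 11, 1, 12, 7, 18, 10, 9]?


[0:5]: 64
[1:6]: 63
[2:7]: 50
[3:8]: 52
[4:9]: 46
[5:10]: 49
[6:11]: 48
[7:12]: 56

Max: 64 at [0:5]


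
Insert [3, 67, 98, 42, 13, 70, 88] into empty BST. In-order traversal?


Insert 3: root
Insert 67: R from 3
Insert 98: R from 3 -> R from 67
Insert 42: R from 3 -> L from 67
Insert 13: R from 3 -> L from 67 -> L from 42
Insert 70: R from 3 -> R from 67 -> L from 98
Insert 88: R from 3 -> R from 67 -> L from 98 -> R from 70

In-order: [3, 13, 42, 67, 70, 88, 98]


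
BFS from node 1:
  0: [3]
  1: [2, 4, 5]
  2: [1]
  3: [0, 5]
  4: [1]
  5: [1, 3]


Visit 1, enqueue [2, 4, 5]
Visit 2, enqueue []
Visit 4, enqueue []
Visit 5, enqueue [3]
Visit 3, enqueue [0]
Visit 0, enqueue []

BFS order: [1, 2, 4, 5, 3, 0]


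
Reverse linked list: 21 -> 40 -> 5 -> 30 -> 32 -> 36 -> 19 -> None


Step 1: curr=21, set curr.next=prev(None) | reversed so far: 21
Step 2: curr=40, set curr.next=prev(21) | reversed so far: 40 -> 21
Step 3: curr=5, set curr.next=prev(40) | reversed so far: 5 -> 40 -> 21
Step 4: curr=30, set curr.next=prev(5) | reversed so far: 30 -> 5 -> 40 -> 21
Step 5: curr=32, set curr.next=prev(30) | reversed so far: 32 -> 30 -> 5 -> 40 -> 21
Step 6: curr=36, set curr.next=prev(32) | reversed so far: 36 -> 32 -> 30 -> 5 -> 40 -> 21
Step 7: curr=19, set curr.next=prev(36) | reversed so far: 19 -> 36 -> 32 -> 30 -> 5 -> 40 -> 21

19 -> 36 -> 32 -> 30 -> 5 -> 40 -> 21 -> None


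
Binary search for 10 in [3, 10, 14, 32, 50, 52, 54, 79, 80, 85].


Step 1: lo=0, hi=9, mid=4, val=50
Step 2: lo=0, hi=3, mid=1, val=10

Found at index 1


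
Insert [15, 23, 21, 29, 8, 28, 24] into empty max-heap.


Insert 15: [15]
Insert 23: [23, 15]
Insert 21: [23, 15, 21]
Insert 29: [29, 23, 21, 15]
Insert 8: [29, 23, 21, 15, 8]
Insert 28: [29, 23, 28, 15, 8, 21]
Insert 24: [29, 23, 28, 15, 8, 21, 24]

Final heap: [29, 23, 28, 15, 8, 21, 24]


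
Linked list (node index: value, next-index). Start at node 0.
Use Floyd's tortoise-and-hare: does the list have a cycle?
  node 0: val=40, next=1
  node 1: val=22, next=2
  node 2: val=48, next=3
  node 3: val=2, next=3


Floyd's tortoise (slow, +1) and hare (fast, +2):
  init: slow=0, fast=0
  step 1: slow=1, fast=2
  step 2: slow=2, fast=3
  step 3: slow=3, fast=3
  slow == fast at node 3: cycle detected

Cycle: yes


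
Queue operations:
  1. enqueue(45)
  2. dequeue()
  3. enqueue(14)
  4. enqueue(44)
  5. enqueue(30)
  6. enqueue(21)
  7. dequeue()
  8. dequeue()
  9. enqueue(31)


enqueue(45) -> [45]
dequeue()->45, []
enqueue(14) -> [14]
enqueue(44) -> [14, 44]
enqueue(30) -> [14, 44, 30]
enqueue(21) -> [14, 44, 30, 21]
dequeue()->14, [44, 30, 21]
dequeue()->44, [30, 21]
enqueue(31) -> [30, 21, 31]

Final queue: [30, 21, 31]


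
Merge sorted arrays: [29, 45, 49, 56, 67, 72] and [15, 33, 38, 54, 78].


Take 15 from B
Take 29 from A
Take 33 from B
Take 38 from B
Take 45 from A
Take 49 from A
Take 54 from B
Take 56 from A
Take 67 from A
Take 72 from A

Merged: [15, 29, 33, 38, 45, 49, 54, 56, 67, 72, 78]


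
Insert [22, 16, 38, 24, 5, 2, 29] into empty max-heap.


Insert 22: [22]
Insert 16: [22, 16]
Insert 38: [38, 16, 22]
Insert 24: [38, 24, 22, 16]
Insert 5: [38, 24, 22, 16, 5]
Insert 2: [38, 24, 22, 16, 5, 2]
Insert 29: [38, 24, 29, 16, 5, 2, 22]

Final heap: [38, 24, 29, 16, 5, 2, 22]


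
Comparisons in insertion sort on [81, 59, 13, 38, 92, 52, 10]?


Algorithm: insertion sort
Input: [81, 59, 13, 38, 92, 52, 10]
Sorted: [10, 13, 38, 52, 59, 81, 92]

17


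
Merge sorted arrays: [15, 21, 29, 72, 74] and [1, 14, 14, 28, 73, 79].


Take 1 from B
Take 14 from B
Take 14 from B
Take 15 from A
Take 21 from A
Take 28 from B
Take 29 from A
Take 72 from A
Take 73 from B
Take 74 from A

Merged: [1, 14, 14, 15, 21, 28, 29, 72, 73, 74, 79]


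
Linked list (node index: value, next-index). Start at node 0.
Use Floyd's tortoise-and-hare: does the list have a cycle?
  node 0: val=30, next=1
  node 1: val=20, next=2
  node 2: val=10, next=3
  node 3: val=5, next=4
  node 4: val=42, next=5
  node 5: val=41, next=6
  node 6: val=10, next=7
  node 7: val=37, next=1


Floyd's tortoise (slow, +1) and hare (fast, +2):
  init: slow=0, fast=0
  step 1: slow=1, fast=2
  step 2: slow=2, fast=4
  step 3: slow=3, fast=6
  step 4: slow=4, fast=1
  step 5: slow=5, fast=3
  step 6: slow=6, fast=5
  step 7: slow=7, fast=7
  slow == fast at node 7: cycle detected

Cycle: yes


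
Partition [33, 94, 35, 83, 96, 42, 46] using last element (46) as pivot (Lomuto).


Pivot: 46
  33 <= 46: advance i (no swap)
  35 <= 46: swap -> [33, 35, 94, 83, 96, 42, 46]
  42 <= 46: swap -> [33, 35, 42, 83, 96, 94, 46]
Place pivot at 3: [33, 35, 42, 46, 96, 94, 83]

Partitioned: [33, 35, 42, 46, 96, 94, 83]


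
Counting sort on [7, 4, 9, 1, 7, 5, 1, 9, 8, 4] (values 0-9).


Input: [7, 4, 9, 1, 7, 5, 1, 9, 8, 4]
Counts: [0, 2, 0, 0, 2, 1, 0, 2, 1, 2]

Sorted: [1, 1, 4, 4, 5, 7, 7, 8, 9, 9]


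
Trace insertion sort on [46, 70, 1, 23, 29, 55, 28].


Initial: [46, 70, 1, 23, 29, 55, 28]
Insert 70: [46, 70, 1, 23, 29, 55, 28]
Insert 1: [1, 46, 70, 23, 29, 55, 28]
Insert 23: [1, 23, 46, 70, 29, 55, 28]
Insert 29: [1, 23, 29, 46, 70, 55, 28]
Insert 55: [1, 23, 29, 46, 55, 70, 28]
Insert 28: [1, 23, 28, 29, 46, 55, 70]

Sorted: [1, 23, 28, 29, 46, 55, 70]


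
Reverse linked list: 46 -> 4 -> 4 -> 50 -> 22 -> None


Step 1: curr=46, set curr.next=prev(None) | reversed so far: 46
Step 2: curr=4, set curr.next=prev(46) | reversed so far: 4 -> 46
Step 3: curr=4, set curr.next=prev(4) | reversed so far: 4 -> 4 -> 46
Step 4: curr=50, set curr.next=prev(4) | reversed so far: 50 -> 4 -> 4 -> 46
Step 5: curr=22, set curr.next=prev(50) | reversed so far: 22 -> 50 -> 4 -> 4 -> 46

22 -> 50 -> 4 -> 4 -> 46 -> None


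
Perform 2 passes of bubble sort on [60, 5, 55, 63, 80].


Initial: [60, 5, 55, 63, 80]
Pass 1: [5, 55, 60, 63, 80] (2 swaps)
Pass 2: [5, 55, 60, 63, 80] (0 swaps)

After 2 passes: [5, 55, 60, 63, 80]


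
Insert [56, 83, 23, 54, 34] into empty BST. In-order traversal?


Insert 56: root
Insert 83: R from 56
Insert 23: L from 56
Insert 54: L from 56 -> R from 23
Insert 34: L from 56 -> R from 23 -> L from 54

In-order: [23, 34, 54, 56, 83]


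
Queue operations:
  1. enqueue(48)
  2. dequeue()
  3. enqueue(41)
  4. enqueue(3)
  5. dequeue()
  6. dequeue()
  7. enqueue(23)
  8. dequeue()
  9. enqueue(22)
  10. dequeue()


enqueue(48) -> [48]
dequeue()->48, []
enqueue(41) -> [41]
enqueue(3) -> [41, 3]
dequeue()->41, [3]
dequeue()->3, []
enqueue(23) -> [23]
dequeue()->23, []
enqueue(22) -> [22]
dequeue()->22, []

Final queue: []


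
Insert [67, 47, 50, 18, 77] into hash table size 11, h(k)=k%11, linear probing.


Insert 67: h=1 -> slot 1
Insert 47: h=3 -> slot 3
Insert 50: h=6 -> slot 6
Insert 18: h=7 -> slot 7
Insert 77: h=0 -> slot 0

Table: [77, 67, None, 47, None, None, 50, 18, None, None, None]


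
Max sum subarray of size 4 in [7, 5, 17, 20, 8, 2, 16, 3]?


[0:4]: 49
[1:5]: 50
[2:6]: 47
[3:7]: 46
[4:8]: 29

Max: 50 at [1:5]


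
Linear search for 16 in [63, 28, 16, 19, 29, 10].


i=0: 63!=16
i=1: 28!=16
i=2: 16==16 found!

Found at 2, 3 comps


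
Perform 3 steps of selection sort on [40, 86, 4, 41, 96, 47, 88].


Initial: [40, 86, 4, 41, 96, 47, 88]
Step 1: min=4 at 2
  Swap: [4, 86, 40, 41, 96, 47, 88]
Step 2: min=40 at 2
  Swap: [4, 40, 86, 41, 96, 47, 88]
Step 3: min=41 at 3
  Swap: [4, 40, 41, 86, 96, 47, 88]

After 3 steps: [4, 40, 41, 86, 96, 47, 88]


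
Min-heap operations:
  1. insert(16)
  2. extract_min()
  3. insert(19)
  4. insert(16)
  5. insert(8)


insert(16) -> [16]
extract_min()->16, []
insert(19) -> [19]
insert(16) -> [16, 19]
insert(8) -> [8, 19, 16]

Final heap: [8, 19, 16]


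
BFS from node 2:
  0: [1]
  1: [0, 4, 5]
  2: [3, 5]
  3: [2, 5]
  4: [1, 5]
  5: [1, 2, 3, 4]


Visit 2, enqueue [3, 5]
Visit 3, enqueue []
Visit 5, enqueue [1, 4]
Visit 1, enqueue [0]
Visit 4, enqueue []
Visit 0, enqueue []

BFS order: [2, 3, 5, 1, 4, 0]


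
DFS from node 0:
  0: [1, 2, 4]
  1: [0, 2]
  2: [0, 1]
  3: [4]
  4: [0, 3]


Visit 0, push [4, 2, 1]
Visit 1, push [2]
Visit 2, push []
Visit 4, push [3]
Visit 3, push []

DFS order: [0, 1, 2, 4, 3]


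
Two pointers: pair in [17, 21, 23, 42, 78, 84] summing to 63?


lo=0(17)+hi=5(84)=101
lo=0(17)+hi=4(78)=95
lo=0(17)+hi=3(42)=59
lo=1(21)+hi=3(42)=63

Yes: 21+42=63


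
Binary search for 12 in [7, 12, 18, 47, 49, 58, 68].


Step 1: lo=0, hi=6, mid=3, val=47
Step 2: lo=0, hi=2, mid=1, val=12

Found at index 1


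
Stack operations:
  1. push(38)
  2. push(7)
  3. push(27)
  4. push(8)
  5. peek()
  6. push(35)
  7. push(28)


push(38) -> [38]
push(7) -> [38, 7]
push(27) -> [38, 7, 27]
push(8) -> [38, 7, 27, 8]
peek()->8
push(35) -> [38, 7, 27, 8, 35]
push(28) -> [38, 7, 27, 8, 35, 28]

Final stack: [38, 7, 27, 8, 35, 28]
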